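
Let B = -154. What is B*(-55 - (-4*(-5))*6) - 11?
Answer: 26939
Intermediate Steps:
B*(-55 - (-4*(-5))*6) - 11 = -154*(-55 - (-4*(-5))*6) - 11 = -154*(-55 - 20*6) - 11 = -154*(-55 - 1*120) - 11 = -154*(-55 - 120) - 11 = -154*(-175) - 11 = 26950 - 11 = 26939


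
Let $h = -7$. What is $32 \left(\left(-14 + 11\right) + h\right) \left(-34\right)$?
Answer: $10880$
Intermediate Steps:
$32 \left(\left(-14 + 11\right) + h\right) \left(-34\right) = 32 \left(\left(-14 + 11\right) - 7\right) \left(-34\right) = 32 \left(-3 - 7\right) \left(-34\right) = 32 \left(-10\right) \left(-34\right) = \left(-320\right) \left(-34\right) = 10880$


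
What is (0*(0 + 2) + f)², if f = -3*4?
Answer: 144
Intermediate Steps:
f = -12
(0*(0 + 2) + f)² = (0*(0 + 2) - 12)² = (0*2 - 12)² = (0 - 12)² = (-12)² = 144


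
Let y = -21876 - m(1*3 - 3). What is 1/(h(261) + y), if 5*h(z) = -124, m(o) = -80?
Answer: -5/109104 ≈ -4.5828e-5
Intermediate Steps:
h(z) = -124/5 (h(z) = (⅕)*(-124) = -124/5)
y = -21796 (y = -21876 - 1*(-80) = -21876 + 80 = -21796)
1/(h(261) + y) = 1/(-124/5 - 21796) = 1/(-109104/5) = -5/109104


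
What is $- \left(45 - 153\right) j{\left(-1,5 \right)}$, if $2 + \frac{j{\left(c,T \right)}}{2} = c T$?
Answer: $-1512$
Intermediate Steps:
$j{\left(c,T \right)} = -4 + 2 T c$ ($j{\left(c,T \right)} = -4 + 2 c T = -4 + 2 T c$)
$- \left(45 - 153\right) j{\left(-1,5 \right)} = - \left(45 - 153\right) \left(-4 + 2 \cdot 5 \left(-1\right)\right) = - \left(-108\right) \left(-4 - 10\right) = - \left(-108\right) \left(-14\right) = \left(-1\right) 1512 = -1512$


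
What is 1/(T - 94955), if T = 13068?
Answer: -1/81887 ≈ -1.2212e-5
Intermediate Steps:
1/(T - 94955) = 1/(13068 - 94955) = 1/(-81887) = -1/81887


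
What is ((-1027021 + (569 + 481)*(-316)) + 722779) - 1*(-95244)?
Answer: -540798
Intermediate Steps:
((-1027021 + (569 + 481)*(-316)) + 722779) - 1*(-95244) = ((-1027021 + 1050*(-316)) + 722779) + 95244 = ((-1027021 - 331800) + 722779) + 95244 = (-1358821 + 722779) + 95244 = -636042 + 95244 = -540798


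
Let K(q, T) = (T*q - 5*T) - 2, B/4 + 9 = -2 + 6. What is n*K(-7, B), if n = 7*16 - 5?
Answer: 25466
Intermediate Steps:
B = -20 (B = -36 + 4*(-2 + 6) = -36 + 4*4 = -36 + 16 = -20)
K(q, T) = -2 - 5*T + T*q (K(q, T) = (-5*T + T*q) - 2 = -2 - 5*T + T*q)
n = 107 (n = 112 - 5 = 107)
n*K(-7, B) = 107*(-2 - 5*(-20) - 20*(-7)) = 107*(-2 + 100 + 140) = 107*238 = 25466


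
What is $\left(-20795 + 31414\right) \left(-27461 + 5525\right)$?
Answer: $-232938384$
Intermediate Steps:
$\left(-20795 + 31414\right) \left(-27461 + 5525\right) = 10619 \left(-21936\right) = -232938384$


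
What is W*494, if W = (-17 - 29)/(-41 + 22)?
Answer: 1196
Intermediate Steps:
W = 46/19 (W = -46/(-19) = -46*(-1/19) = 46/19 ≈ 2.4211)
W*494 = (46/19)*494 = 1196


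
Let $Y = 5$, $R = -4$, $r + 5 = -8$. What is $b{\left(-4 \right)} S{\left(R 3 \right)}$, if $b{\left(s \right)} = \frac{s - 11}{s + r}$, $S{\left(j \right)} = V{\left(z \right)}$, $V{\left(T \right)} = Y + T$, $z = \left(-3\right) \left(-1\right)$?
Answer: $\frac{120}{17} \approx 7.0588$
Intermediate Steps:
$r = -13$ ($r = -5 - 8 = -13$)
$z = 3$
$V{\left(T \right)} = 5 + T$
$S{\left(j \right)} = 8$ ($S{\left(j \right)} = 5 + 3 = 8$)
$b{\left(s \right)} = \frac{-11 + s}{-13 + s}$ ($b{\left(s \right)} = \frac{s - 11}{s - 13} = \frac{-11 + s}{-13 + s}$)
$b{\left(-4 \right)} S{\left(R 3 \right)} = \frac{-11 - 4}{-13 - 4} \cdot 8 = \frac{1}{-17} \left(-15\right) 8 = \left(- \frac{1}{17}\right) \left(-15\right) 8 = \frac{15}{17} \cdot 8 = \frac{120}{17}$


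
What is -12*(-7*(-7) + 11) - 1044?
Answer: -1764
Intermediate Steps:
-12*(-7*(-7) + 11) - 1044 = -12*(49 + 11) - 1044 = -12*60 - 1044 = -720 - 1044 = -1764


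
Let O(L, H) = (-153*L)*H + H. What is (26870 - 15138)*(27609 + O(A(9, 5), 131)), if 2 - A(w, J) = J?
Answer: 1030879108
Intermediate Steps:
A(w, J) = 2 - J
O(L, H) = H - 153*H*L (O(L, H) = -153*H*L + H = H - 153*H*L)
(26870 - 15138)*(27609 + O(A(9, 5), 131)) = (26870 - 15138)*(27609 + 131*(1 - 153*(2 - 1*5))) = 11732*(27609 + 131*(1 - 153*(2 - 5))) = 11732*(27609 + 131*(1 - 153*(-3))) = 11732*(27609 + 131*(1 + 459)) = 11732*(27609 + 131*460) = 11732*(27609 + 60260) = 11732*87869 = 1030879108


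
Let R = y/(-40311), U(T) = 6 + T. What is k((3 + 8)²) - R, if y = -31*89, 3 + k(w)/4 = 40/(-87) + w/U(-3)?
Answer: 172343573/1169019 ≈ 147.43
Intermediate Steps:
k(w) = -1204/87 + 4*w/3 (k(w) = -12 + 4*(40/(-87) + w/(6 - 3)) = -12 + 4*(40*(-1/87) + w/3) = -12 + 4*(-40/87 + w*(⅓)) = -12 + 4*(-40/87 + w/3) = -12 + (-160/87 + 4*w/3) = -1204/87 + 4*w/3)
y = -2759
R = 2759/40311 (R = -2759/(-40311) = -2759*(-1/40311) = 2759/40311 ≈ 0.068443)
k((3 + 8)²) - R = (-1204/87 + 4*(3 + 8)²/3) - 1*2759/40311 = (-1204/87 + (4/3)*11²) - 2759/40311 = (-1204/87 + (4/3)*121) - 2759/40311 = (-1204/87 + 484/3) - 2759/40311 = 12832/87 - 2759/40311 = 172343573/1169019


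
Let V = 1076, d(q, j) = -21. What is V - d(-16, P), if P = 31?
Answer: 1097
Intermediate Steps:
V - d(-16, P) = 1076 - 1*(-21) = 1076 + 21 = 1097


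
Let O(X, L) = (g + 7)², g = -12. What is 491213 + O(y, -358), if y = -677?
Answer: 491238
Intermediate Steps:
O(X, L) = 25 (O(X, L) = (-12 + 7)² = (-5)² = 25)
491213 + O(y, -358) = 491213 + 25 = 491238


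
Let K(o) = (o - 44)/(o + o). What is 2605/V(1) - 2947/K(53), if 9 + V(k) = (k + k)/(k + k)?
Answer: -2522501/72 ≈ -35035.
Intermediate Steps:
K(o) = (-44 + o)/(2*o) (K(o) = (-44 + o)/((2*o)) = (-44 + o)*(1/(2*o)) = (-44 + o)/(2*o))
V(k) = -8 (V(k) = -9 + (k + k)/(k + k) = -9 + (2*k)/((2*k)) = -9 + (2*k)*(1/(2*k)) = -9 + 1 = -8)
2605/V(1) - 2947/K(53) = 2605/(-8) - 2947*106/(-44 + 53) = 2605*(-⅛) - 2947/((½)*(1/53)*9) = -2605/8 - 2947/9/106 = -2605/8 - 2947*106/9 = -2605/8 - 312382/9 = -2522501/72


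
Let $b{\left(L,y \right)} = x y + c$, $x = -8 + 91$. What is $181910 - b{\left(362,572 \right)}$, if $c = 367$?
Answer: $134067$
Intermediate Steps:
$x = 83$
$b{\left(L,y \right)} = 367 + 83 y$ ($b{\left(L,y \right)} = 83 y + 367 = 367 + 83 y$)
$181910 - b{\left(362,572 \right)} = 181910 - \left(367 + 83 \cdot 572\right) = 181910 - \left(367 + 47476\right) = 181910 - 47843 = 134067$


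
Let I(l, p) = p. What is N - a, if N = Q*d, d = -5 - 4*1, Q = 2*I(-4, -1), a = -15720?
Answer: 15738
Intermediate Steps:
Q = -2 (Q = 2*(-1) = -2)
d = -9 (d = -5 - 4 = -9)
N = 18 (N = -2*(-9) = 18)
N - a = 18 - 1*(-15720) = 18 + 15720 = 15738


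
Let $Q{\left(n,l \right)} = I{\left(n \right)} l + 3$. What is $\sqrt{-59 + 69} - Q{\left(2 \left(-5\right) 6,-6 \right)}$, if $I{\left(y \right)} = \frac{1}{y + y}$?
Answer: $- \frac{61}{20} + \sqrt{10} \approx 0.11228$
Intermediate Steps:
$I{\left(y \right)} = \frac{1}{2 y}$
$Q{\left(n,l \right)} = 3 + \frac{l}{2 n}$ ($Q{\left(n,l \right)} = \frac{1}{2 n} l + 3 = \frac{l}{2 n} + 3 = 3 + \frac{l}{2 n}$)
$\sqrt{-59 + 69} - Q{\left(2 \left(-5\right) 6,-6 \right)} = \sqrt{-59 + 69} - \left(3 + \frac{1}{2} \left(-6\right) \frac{1}{2 \left(-5\right) 6}\right) = \sqrt{10} - \left(3 + \frac{1}{2} \left(-6\right) \frac{1}{\left(-10\right) 6}\right) = \sqrt{10} - \left(3 + \frac{1}{2} \left(-6\right) \frac{1}{-60}\right) = \sqrt{10} - \left(3 + \frac{1}{2} \left(-6\right) \left(- \frac{1}{60}\right)\right) = \sqrt{10} - \left(3 + \frac{1}{20}\right) = \sqrt{10} - \frac{61}{20} = - \frac{61}{20} + \sqrt{10}$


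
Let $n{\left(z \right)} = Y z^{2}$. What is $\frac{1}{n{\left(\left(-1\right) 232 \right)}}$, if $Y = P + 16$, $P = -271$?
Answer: $- \frac{1}{13725120} \approx -7.2859 \cdot 10^{-8}$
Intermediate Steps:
$Y = -255$ ($Y = -271 + 16 = -255$)
$n{\left(z \right)} = - 255 z^{2}$
$\frac{1}{n{\left(\left(-1\right) 232 \right)}} = \frac{1}{\left(-255\right) \left(\left(-1\right) 232\right)^{2}} = \frac{1}{\left(-255\right) \left(-232\right)^{2}} = \frac{1}{\left(-255\right) 53824} = \frac{1}{-13725120} = - \frac{1}{13725120}$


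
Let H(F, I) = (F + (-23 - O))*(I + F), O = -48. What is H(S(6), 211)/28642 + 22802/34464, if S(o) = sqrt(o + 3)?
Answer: 214900793/246779472 ≈ 0.87082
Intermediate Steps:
S(o) = sqrt(3 + o)
H(F, I) = (25 + F)*(F + I) (H(F, I) = (F + (-23 - 1*(-48)))*(I + F) = (F + (-23 + 48))*(F + I) = (F + 25)*(F + I) = (25 + F)*(F + I))
H(S(6), 211)/28642 + 22802/34464 = ((sqrt(3 + 6))**2 + 25*sqrt(3 + 6) + 25*211 + sqrt(3 + 6)*211)/28642 + 22802/34464 = ((sqrt(9))**2 + 25*sqrt(9) + 5275 + sqrt(9)*211)*(1/28642) + 22802*(1/34464) = (3**2 + 25*3 + 5275 + 3*211)*(1/28642) + 11401/17232 = (9 + 75 + 5275 + 633)*(1/28642) + 11401/17232 = 5992*(1/28642) + 11401/17232 = 2996/14321 + 11401/17232 = 214900793/246779472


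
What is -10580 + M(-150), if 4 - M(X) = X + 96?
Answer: -10522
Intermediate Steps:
M(X) = -92 - X (M(X) = 4 - (X + 96) = 4 - (96 + X) = 4 + (-96 - X) = -92 - X)
-10580 + M(-150) = -10580 + (-92 - 1*(-150)) = -10580 + (-92 + 150) = -10580 + 58 = -10522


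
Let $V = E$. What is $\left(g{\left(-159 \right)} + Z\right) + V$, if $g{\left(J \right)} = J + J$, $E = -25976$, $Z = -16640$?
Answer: $-42934$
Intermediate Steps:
$g{\left(J \right)} = 2 J$
$V = -25976$
$\left(g{\left(-159 \right)} + Z\right) + V = \left(2 \left(-159\right) - 16640\right) - 25976 = \left(-318 - 16640\right) - 25976 = -16958 - 25976 = -42934$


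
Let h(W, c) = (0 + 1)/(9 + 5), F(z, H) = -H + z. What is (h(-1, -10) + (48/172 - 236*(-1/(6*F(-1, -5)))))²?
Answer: 84566416/815409 ≈ 103.71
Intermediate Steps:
F(z, H) = z - H
h(W, c) = 1/14
(h(-1, -10) + (48/172 - 236*(-1/(6*F(-1, -5)))))² = (1/14 + (48/172 - 236*(-1/(6*(-1 - 1*(-5))))))² = (1/14 + (48*(1/172) - 236*(-1/(6*(-1 + 5)))))² = (1/14 + (12/43 - 236/((4*(-1))*6)))² = (1/14 + (12/43 - 236/((-4*6))))² = (1/14 + (12/43 - 236/(-24)))² = (1/14 + (12/43 - 236*(-1/24)))² = (1/14 + (12/43 + 59/6))² = (1/14 + 2609/258)² = (9196/903)² = 84566416/815409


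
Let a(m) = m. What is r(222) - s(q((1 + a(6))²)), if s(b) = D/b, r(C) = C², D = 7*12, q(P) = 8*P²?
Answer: 33808821/686 ≈ 49284.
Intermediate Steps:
D = 84
s(b) = 84/b
r(222) - s(q((1 + a(6))²)) = 222² - 84/(8*((1 + 6)²)²) = 49284 - 84/(8*(7²)²) = 49284 - 84/(8*49²) = 49284 - 84/(8*2401) = 49284 - 84/19208 = 49284 - 1*3/686 = 49284 - 3/686 = 33808821/686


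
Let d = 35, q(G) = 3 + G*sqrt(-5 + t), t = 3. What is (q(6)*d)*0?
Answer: 0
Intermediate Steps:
q(G) = 3 + I*G*sqrt(2) (q(G) = 3 + G*sqrt(-5 + 3) = 3 + G*sqrt(-2) = 3 + G*(I*sqrt(2)) = 3 + I*G*sqrt(2))
(q(6)*d)*0 = ((3 + I*6*sqrt(2))*35)*0 = ((3 + 6*I*sqrt(2))*35)*0 = (105 + 210*I*sqrt(2))*0 = 0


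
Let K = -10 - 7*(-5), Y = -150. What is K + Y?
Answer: -125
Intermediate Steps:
K = 25 (K = -10 + 35 = 25)
K + Y = 25 - 150 = -125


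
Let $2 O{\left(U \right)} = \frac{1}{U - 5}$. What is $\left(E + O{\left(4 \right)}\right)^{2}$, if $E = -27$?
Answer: $\frac{3025}{4} \approx 756.25$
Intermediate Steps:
$O{\left(U \right)} = \frac{1}{2 \left(-5 + U\right)}$ ($O{\left(U \right)} = \frac{1}{2 \left(U - 5\right)} = \frac{1}{2 \left(-5 + U\right)}$)
$\left(E + O{\left(4 \right)}\right)^{2} = \left(-27 + \frac{1}{2 \left(-5 + 4\right)}\right)^{2} = \left(-27 + \frac{1}{2 \left(-1\right)}\right)^{2} = \left(-27 + \frac{1}{2} \left(-1\right)\right)^{2} = \left(-27 - \frac{1}{2}\right)^{2} = \left(- \frac{55}{2}\right)^{2} = \frac{3025}{4}$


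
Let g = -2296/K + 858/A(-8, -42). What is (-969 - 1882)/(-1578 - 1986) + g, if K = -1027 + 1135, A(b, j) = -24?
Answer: -100165/1782 ≈ -56.209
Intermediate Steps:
K = 108
g = -6157/108 (g = -2296/108 + 858/(-24) = -2296*1/108 + 858*(-1/24) = -574/27 - 143/4 = -6157/108 ≈ -57.009)
(-969 - 1882)/(-1578 - 1986) + g = (-969 - 1882)/(-1578 - 1986) - 6157/108 = -2851/(-3564) - 6157/108 = -2851*(-1/3564) - 6157/108 = 2851/3564 - 6157/108 = -100165/1782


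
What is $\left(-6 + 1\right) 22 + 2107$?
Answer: $1997$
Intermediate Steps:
$\left(-6 + 1\right) 22 + 2107 = \left(-5\right) 22 + 2107 = -110 + 2107 = 1997$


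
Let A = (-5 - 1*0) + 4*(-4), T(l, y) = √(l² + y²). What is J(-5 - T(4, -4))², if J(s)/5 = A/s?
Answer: 12825 - 9000*√2 ≈ 97.078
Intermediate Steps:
A = -21 (A = (-5 + 0) - 16 = -5 - 16 = -21)
J(s) = -105/s (J(s) = 5*(-21/s) = -105/s)
J(-5 - T(4, -4))² = (-105/(-5 - √(4² + (-4)²)))² = (-105/(-5 - √(16 + 16)))² = (-105/(-5 - √32))² = (-105/(-5 - 4*√2))² = 11025/(-5 - 4*√2)²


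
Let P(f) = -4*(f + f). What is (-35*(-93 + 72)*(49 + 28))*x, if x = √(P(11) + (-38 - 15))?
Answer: 56595*I*√141 ≈ 6.7203e+5*I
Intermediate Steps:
P(f) = -8*f
x = I*√141 (x = √(-8*11 + (-38 - 15)) = √(-88 - 53) = √(-141) = I*√141 ≈ 11.874*I)
(-35*(-93 + 72)*(49 + 28))*x = (-35*(-93 + 72)*(49 + 28))*(I*√141) = (-(-735)*77)*(I*√141) = (-35*(-1617))*(I*√141) = 56595*(I*√141) = 56595*I*√141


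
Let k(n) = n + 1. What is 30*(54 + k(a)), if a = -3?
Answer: 1560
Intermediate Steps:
k(n) = 1 + n
30*(54 + k(a)) = 30*(54 + (1 - 3)) = 30*(54 - 2) = 30*52 = 1560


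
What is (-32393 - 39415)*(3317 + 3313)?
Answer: -476087040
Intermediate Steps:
(-32393 - 39415)*(3317 + 3313) = -71808*6630 = -476087040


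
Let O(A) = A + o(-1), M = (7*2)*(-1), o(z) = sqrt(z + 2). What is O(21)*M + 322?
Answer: 14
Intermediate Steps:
o(z) = sqrt(2 + z)
M = -14 (M = 14*(-1) = -14)
O(A) = 1 + A (O(A) = A + sqrt(2 - 1) = A + sqrt(1) = A + 1 = 1 + A)
O(21)*M + 322 = (1 + 21)*(-14) + 322 = 22*(-14) + 322 = -308 + 322 = 14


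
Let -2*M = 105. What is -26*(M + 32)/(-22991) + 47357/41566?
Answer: 1066630109/955643906 ≈ 1.1161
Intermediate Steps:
M = -105/2 (M = -1/2*105 = -105/2 ≈ -52.500)
-26*(M + 32)/(-22991) + 47357/41566 = -26*(-105/2 + 32)/(-22991) + 47357/41566 = -26*(-41/2)*(-1/22991) + 47357*(1/41566) = 533*(-1/22991) + 47357/41566 = -533/22991 + 47357/41566 = 1066630109/955643906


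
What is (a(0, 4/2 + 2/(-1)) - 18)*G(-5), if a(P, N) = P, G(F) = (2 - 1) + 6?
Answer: -126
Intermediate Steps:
G(F) = 7 (G(F) = 1 + 6 = 7)
(a(0, 4/2 + 2/(-1)) - 18)*G(-5) = (0 - 18)*7 = -18*7 = -126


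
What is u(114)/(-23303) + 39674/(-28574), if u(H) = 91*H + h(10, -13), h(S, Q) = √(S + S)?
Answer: -87210707/47561423 - 2*√5/23303 ≈ -1.8338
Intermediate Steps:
h(S, Q) = √2*√S (h(S, Q) = √(2*S) = √2*√S)
u(H) = 2*√5 + 91*H (u(H) = 91*H + √2*√10 = 91*H + 2*√5 = 2*√5 + 91*H)
u(114)/(-23303) + 39674/(-28574) = (2*√5 + 91*114)/(-23303) + 39674/(-28574) = (2*√5 + 10374)*(-1/23303) + 39674*(-1/28574) = (10374 + 2*√5)*(-1/23303) - 19837/14287 = (-1482/3329 - 2*√5/23303) - 19837/14287 = -87210707/47561423 - 2*√5/23303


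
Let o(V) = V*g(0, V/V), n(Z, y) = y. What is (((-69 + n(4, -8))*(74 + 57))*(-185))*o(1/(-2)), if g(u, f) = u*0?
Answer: 0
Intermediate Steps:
g(u, f) = 0
o(V) = 0 (o(V) = V*0 = 0)
(((-69 + n(4, -8))*(74 + 57))*(-185))*o(1/(-2)) = (((-69 - 8)*(74 + 57))*(-185))*0 = (-77*131*(-185))*0 = -10087*(-185)*0 = 1866095*0 = 0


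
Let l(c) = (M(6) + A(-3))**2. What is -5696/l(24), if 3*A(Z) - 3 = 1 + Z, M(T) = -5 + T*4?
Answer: -12816/841 ≈ -15.239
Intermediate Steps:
M(T) = -5 + 4*T
A(Z) = 4/3 + Z/3 (A(Z) = 1 + (1 + Z)/3 = 1 + (1/3 + Z/3) = 4/3 + Z/3)
l(c) = 3364/9 (l(c) = ((-5 + 4*6) + (4/3 + (1/3)*(-3)))**2 = ((-5 + 24) + (4/3 - 1))**2 = (19 + 1/3)**2 = (58/3)**2 = 3364/9)
-5696/l(24) = -5696/3364/9 = -5696*9/3364 = -12816/841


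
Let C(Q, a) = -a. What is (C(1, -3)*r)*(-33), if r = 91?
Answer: -9009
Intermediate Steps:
(C(1, -3)*r)*(-33) = (-1*(-3)*91)*(-33) = (3*91)*(-33) = 273*(-33) = -9009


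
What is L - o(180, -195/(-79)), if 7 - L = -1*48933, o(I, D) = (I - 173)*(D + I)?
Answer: 3765355/79 ≈ 47663.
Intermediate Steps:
o(I, D) = (-173 + I)*(D + I)
L = 48940 (L = 7 - (-1)*48933 = 7 - 1*(-48933) = 7 + 48933 = 48940)
L - o(180, -195/(-79)) = 48940 - (180**2 - (-33735)/(-79) - 173*180 - 195/(-79)*180) = 48940 - (32400 - (-33735)*(-1)/79 - 31140 - 195*(-1/79)*180) = 48940 - (32400 - 173*195/79 - 31140 + (195/79)*180) = 48940 - (32400 - 33735/79 - 31140 + 35100/79) = 48940 - 1*100905/79 = 48940 - 100905/79 = 3765355/79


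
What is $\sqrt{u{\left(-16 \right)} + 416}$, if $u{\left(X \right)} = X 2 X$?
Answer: $4 \sqrt{58} \approx 30.463$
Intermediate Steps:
$u{\left(X \right)} = 2 X^{2}$ ($u{\left(X \right)} = 2 X X = 2 X^{2}$)
$\sqrt{u{\left(-16 \right)} + 416} = \sqrt{2 \left(-16\right)^{2} + 416} = \sqrt{2 \cdot 256 + 416} = \sqrt{512 + 416} = \sqrt{928} = 4 \sqrt{58}$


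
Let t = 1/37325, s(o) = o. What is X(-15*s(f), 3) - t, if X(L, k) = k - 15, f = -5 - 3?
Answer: -447901/37325 ≈ -12.000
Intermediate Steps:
f = -8
X(L, k) = -15 + k
t = 1/37325 ≈ 2.6792e-5
X(-15*s(f), 3) - t = (-15 + 3) - 1*1/37325 = -12 - 1/37325 = -447901/37325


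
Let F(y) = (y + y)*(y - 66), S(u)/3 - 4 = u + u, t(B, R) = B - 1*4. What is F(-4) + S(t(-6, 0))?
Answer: 512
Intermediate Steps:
t(B, R) = -4 + B (t(B, R) = B - 4 = -4 + B)
S(u) = 12 + 6*u (S(u) = 12 + 3*(u + u) = 12 + 3*(2*u) = 12 + 6*u)
F(y) = 2*y*(-66 + y) (F(y) = (2*y)*(-66 + y) = 2*y*(-66 + y))
F(-4) + S(t(-6, 0)) = 2*(-4)*(-66 - 4) + (12 + 6*(-4 - 6)) = 2*(-4)*(-70) + (12 + 6*(-10)) = 560 + (12 - 60) = 560 - 48 = 512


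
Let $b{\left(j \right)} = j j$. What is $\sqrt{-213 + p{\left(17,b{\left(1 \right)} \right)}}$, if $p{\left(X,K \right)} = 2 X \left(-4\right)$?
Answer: $i \sqrt{349} \approx 18.682 i$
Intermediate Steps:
$b{\left(j \right)} = j^{2}$
$p{\left(X,K \right)} = - 8 X$
$\sqrt{-213 + p{\left(17,b{\left(1 \right)} \right)}} = \sqrt{-213 - 136} = \sqrt{-349} = i \sqrt{349}$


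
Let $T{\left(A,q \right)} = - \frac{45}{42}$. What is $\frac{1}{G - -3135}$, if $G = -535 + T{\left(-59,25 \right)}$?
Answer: $\frac{14}{36385} \approx 0.00038477$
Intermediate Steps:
$T{\left(A,q \right)} = - \frac{15}{14}$ ($T{\left(A,q \right)} = \left(-45\right) \frac{1}{42} = - \frac{15}{14}$)
$G = - \frac{7505}{14}$ ($G = -535 - \frac{15}{14} = - \frac{7505}{14} \approx -536.07$)
$\frac{1}{G - -3135} = \frac{1}{- \frac{7505}{14} - -3135} = \frac{1}{- \frac{7505}{14} + \left(-26 + 3161\right)} = \frac{1}{- \frac{7505}{14} + 3135} = \frac{1}{\frac{36385}{14}} = \frac{14}{36385}$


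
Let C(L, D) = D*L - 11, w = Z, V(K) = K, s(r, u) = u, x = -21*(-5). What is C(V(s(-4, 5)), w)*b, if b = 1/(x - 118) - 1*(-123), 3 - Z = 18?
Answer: -137428/13 ≈ -10571.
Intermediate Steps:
Z = -15 (Z = 3 - 1*18 = 3 - 18 = -15)
x = 105
w = -15
C(L, D) = -11 + D*L
b = 1598/13 (b = 1/(105 - 118) - 1*(-123) = 1/(-13) + 123 = -1/13 + 123 = 1598/13 ≈ 122.92)
C(V(s(-4, 5)), w)*b = (-11 - 15*5)*(1598/13) = (-11 - 75)*(1598/13) = -86*1598/13 = -137428/13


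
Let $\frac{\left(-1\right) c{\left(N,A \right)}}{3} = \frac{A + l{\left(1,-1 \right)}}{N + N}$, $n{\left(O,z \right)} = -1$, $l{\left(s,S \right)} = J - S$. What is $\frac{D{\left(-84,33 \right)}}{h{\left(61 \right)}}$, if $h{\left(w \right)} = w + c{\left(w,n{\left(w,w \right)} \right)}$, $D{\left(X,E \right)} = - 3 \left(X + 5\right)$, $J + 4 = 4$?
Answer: $\frac{237}{61} \approx 3.8852$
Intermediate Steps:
$J = 0$ ($J = -4 + 4 = 0$)
$l{\left(s,S \right)} = - S$ ($l{\left(s,S \right)} = 0 - S = - S$)
$D{\left(X,E \right)} = -15 - 3 X$ ($D{\left(X,E \right)} = - 3 \left(5 + X\right) = -15 - 3 X$)
$c{\left(N,A \right)} = - \frac{3 \left(1 + A\right)}{2 N}$ ($c{\left(N,A \right)} = - 3 \frac{A - -1}{N + N} = - 3 \frac{A + 1}{2 N} = - 3 \left(1 + A\right) \frac{1}{2 N} = - 3 \frac{1 + A}{2 N} = - \frac{3 \left(1 + A\right)}{2 N}$)
$h{\left(w \right)} = w$ ($h{\left(w \right)} = w + \frac{3 \left(-1 - -1\right)}{2 w} = w + \frac{3 \left(-1 + 1\right)}{2 w} = w + \frac{3}{2} \frac{1}{w} 0 = w + 0 = w$)
$\frac{D{\left(-84,33 \right)}}{h{\left(61 \right)}} = \frac{-15 - -252}{61} = \left(-15 + 252\right) \frac{1}{61} = 237 \cdot \frac{1}{61} = \frac{237}{61}$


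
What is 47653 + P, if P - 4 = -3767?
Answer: 43890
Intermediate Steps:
P = -3763 (P = 4 - 3767 = -3763)
47653 + P = 47653 - 3763 = 43890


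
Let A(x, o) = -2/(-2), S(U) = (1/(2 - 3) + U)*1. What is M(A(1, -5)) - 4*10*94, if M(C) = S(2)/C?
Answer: -3759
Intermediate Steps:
S(U) = -1 + U (S(U) = (1/(-1) + U)*1 = (-1 + U)*1 = -1 + U)
A(x, o) = 1 (A(x, o) = -2*(-½) = 1)
M(C) = 1/C (M(C) = (-1 + 2)/C = 1/C)
M(A(1, -5)) - 4*10*94 = 1/1 - 4*10*94 = 1 - 40*94 = 1 - 3760 = -3759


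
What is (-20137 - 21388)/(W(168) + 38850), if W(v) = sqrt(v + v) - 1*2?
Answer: -100822700/94322923 + 41525*sqrt(21)/377291692 ≈ -1.0684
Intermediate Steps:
W(v) = -2 + sqrt(2)*sqrt(v) (W(v) = sqrt(2*v) - 2 = sqrt(2)*sqrt(v) - 2 = -2 + sqrt(2)*sqrt(v))
(-20137 - 21388)/(W(168) + 38850) = (-20137 - 21388)/((-2 + sqrt(2)*sqrt(168)) + 38850) = -41525/((-2 + sqrt(2)*(2*sqrt(42))) + 38850) = -41525/((-2 + 4*sqrt(21)) + 38850) = -41525/(38848 + 4*sqrt(21))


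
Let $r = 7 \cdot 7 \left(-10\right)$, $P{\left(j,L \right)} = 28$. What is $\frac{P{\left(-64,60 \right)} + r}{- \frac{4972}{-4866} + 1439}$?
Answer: $- \frac{1124046}{3503573} \approx -0.32083$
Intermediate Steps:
$r = -490$ ($r = 49 \left(-10\right) = -490$)
$\frac{P{\left(-64,60 \right)} + r}{- \frac{4972}{-4866} + 1439} = \frac{28 - 490}{- \frac{4972}{-4866} + 1439} = - \frac{462}{\left(-4972\right) \left(- \frac{1}{4866}\right) + 1439} = - \frac{462}{\frac{2486}{2433} + 1439} = - \frac{462}{\frac{3503573}{2433}} = \left(-462\right) \frac{2433}{3503573} = - \frac{1124046}{3503573}$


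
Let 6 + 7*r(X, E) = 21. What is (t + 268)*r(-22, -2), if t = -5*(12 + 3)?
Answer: 2895/7 ≈ 413.57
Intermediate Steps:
t = -75 (t = -5*15 = -75)
r(X, E) = 15/7 (r(X, E) = -6/7 + (1/7)*21 = -6/7 + 3 = 15/7)
(t + 268)*r(-22, -2) = (-75 + 268)*(15/7) = 193*(15/7) = 2895/7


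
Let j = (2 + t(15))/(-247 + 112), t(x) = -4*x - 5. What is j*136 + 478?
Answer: 8122/15 ≈ 541.47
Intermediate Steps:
t(x) = -5 - 4*x
j = 7/15 (j = (2 + (-5 - 4*15))/(-247 + 112) = (2 + (-5 - 60))/(-135) = (2 - 65)*(-1/135) = -63*(-1/135) = 7/15 ≈ 0.46667)
j*136 + 478 = (7/15)*136 + 478 = 952/15 + 478 = 8122/15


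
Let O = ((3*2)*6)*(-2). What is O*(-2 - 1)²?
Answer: -648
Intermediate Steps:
O = -72 (O = (6*6)*(-2) = 36*(-2) = -72)
O*(-2 - 1)² = -72*(-2 - 1)² = -72*(-3)² = -72*9 = -648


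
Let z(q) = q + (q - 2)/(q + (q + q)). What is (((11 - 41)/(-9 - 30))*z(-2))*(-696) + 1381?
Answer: 27233/13 ≈ 2094.8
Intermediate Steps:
z(q) = q + (-2 + q)/(3*q) (z(q) = q + (-2 + q)/(q + 2*q) = q + (-2 + q)/((3*q)) = q + (-2 + q)*(1/(3*q)) = q + (-2 + q)/(3*q))
(((11 - 41)/(-9 - 30))*z(-2))*(-696) + 1381 = (((11 - 41)/(-9 - 30))*(1/3 - 2 - 2/3/(-2)))*(-696) + 1381 = ((-30/(-39))*(1/3 - 2 - 2/3*(-1/2)))*(-696) + 1381 = ((-30*(-1/39))*(1/3 - 2 + 1/3))*(-696) + 1381 = ((10/13)*(-4/3))*(-696) + 1381 = -40/39*(-696) + 1381 = 9280/13 + 1381 = 27233/13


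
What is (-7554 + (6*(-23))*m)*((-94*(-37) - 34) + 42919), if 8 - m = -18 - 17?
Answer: -625344144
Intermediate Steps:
m = 43 (m = 8 - (-18 - 17) = 8 - 1*(-35) = 8 + 35 = 43)
(-7554 + (6*(-23))*m)*((-94*(-37) - 34) + 42919) = (-7554 + (6*(-23))*43)*((-94*(-37) - 34) + 42919) = (-7554 - 138*43)*((3478 - 34) + 42919) = (-7554 - 5934)*(3444 + 42919) = -13488*46363 = -625344144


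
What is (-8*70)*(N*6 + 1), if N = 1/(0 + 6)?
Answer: -1120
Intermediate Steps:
N = 1/6 ≈ 0.16667
(-8*70)*(N*6 + 1) = (-8*70)*((1/6)*6 + 1) = -560*(1 + 1) = -560*2 = -1120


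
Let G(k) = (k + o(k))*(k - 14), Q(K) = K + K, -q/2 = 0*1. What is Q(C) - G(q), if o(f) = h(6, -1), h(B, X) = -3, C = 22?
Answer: 2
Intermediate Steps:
o(f) = -3
q = 0 (q = -0 = -2*0 = 0)
Q(K) = 2*K
G(k) = (-14 + k)*(-3 + k) (G(k) = (k - 3)*(k - 14) = (-3 + k)*(-14 + k) = (-14 + k)*(-3 + k))
Q(C) - G(q) = 2*22 - (42 + 0² - 17*0) = 44 - (42 + 0 + 0) = 44 - 1*42 = 44 - 42 = 2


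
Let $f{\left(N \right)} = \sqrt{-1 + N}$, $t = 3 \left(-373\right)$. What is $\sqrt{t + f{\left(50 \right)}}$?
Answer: $2 i \sqrt{278} \approx 33.347 i$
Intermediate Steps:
$t = -1119$
$\sqrt{t + f{\left(50 \right)}} = \sqrt{-1119 + \sqrt{-1 + 50}} = \sqrt{-1119 + \sqrt{49}} = \sqrt{-1119 + 7} = \sqrt{-1112} = 2 i \sqrt{278}$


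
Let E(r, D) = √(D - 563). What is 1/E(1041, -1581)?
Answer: -I*√134/536 ≈ -0.021597*I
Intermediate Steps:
E(r, D) = √(-563 + D)
1/E(1041, -1581) = 1/(√(-563 - 1581)) = 1/(√(-2144)) = 1/(4*I*√134) = -I*√134/536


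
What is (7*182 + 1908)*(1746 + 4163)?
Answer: 18802438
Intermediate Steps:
(7*182 + 1908)*(1746 + 4163) = (1274 + 1908)*5909 = 3182*5909 = 18802438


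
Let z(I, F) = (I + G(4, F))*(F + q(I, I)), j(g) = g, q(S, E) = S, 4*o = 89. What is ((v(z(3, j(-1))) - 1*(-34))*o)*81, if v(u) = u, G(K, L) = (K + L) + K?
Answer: 194643/2 ≈ 97322.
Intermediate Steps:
o = 89/4 (o = (¼)*89 = 89/4 ≈ 22.250)
G(K, L) = L + 2*K
z(I, F) = (F + I)*(8 + F + I) (z(I, F) = (I + (F + 2*4))*(F + I) = (I + (F + 8))*(F + I) = (I + (8 + F))*(F + I) = (8 + F + I)*(F + I) = (F + I)*(8 + F + I))
((v(z(3, j(-1))) - 1*(-34))*o)*81 = (((3² - 1*3 - (8 - 1) + 3*(8 - 1)) - 1*(-34))*(89/4))*81 = (((9 - 3 - 1*7 + 3*7) + 34)*(89/4))*81 = (((9 - 3 - 7 + 21) + 34)*(89/4))*81 = ((20 + 34)*(89/4))*81 = (54*(89/4))*81 = (2403/2)*81 = 194643/2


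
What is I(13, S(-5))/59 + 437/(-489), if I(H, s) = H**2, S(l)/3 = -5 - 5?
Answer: 56858/28851 ≈ 1.9707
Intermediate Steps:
S(l) = -30 (S(l) = 3*(-5 - 5) = 3*(-10) = -30)
I(13, S(-5))/59 + 437/(-489) = 13**2/59 + 437/(-489) = 169*(1/59) + 437*(-1/489) = 169/59 - 437/489 = 56858/28851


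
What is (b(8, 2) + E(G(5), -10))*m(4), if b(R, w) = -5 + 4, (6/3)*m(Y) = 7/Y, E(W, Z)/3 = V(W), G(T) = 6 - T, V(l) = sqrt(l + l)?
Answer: -7/8 + 21*sqrt(2)/8 ≈ 2.8373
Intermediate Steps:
V(l) = sqrt(2)*sqrt(l) (V(l) = sqrt(2*l) = sqrt(2)*sqrt(l))
E(W, Z) = 3*sqrt(2)*sqrt(W) (E(W, Z) = 3*(sqrt(2)*sqrt(W)) = 3*sqrt(2)*sqrt(W))
m(Y) = 7/(2*Y) (m(Y) = (7/Y)/2 = 7/(2*Y))
b(R, w) = -1
(b(8, 2) + E(G(5), -10))*m(4) = (-1 + 3*sqrt(2)*sqrt(6 - 1*5))*((7/2)/4) = (-1 + 3*sqrt(2)*sqrt(6 - 5))*((7/2)*(1/4)) = (-1 + 3*sqrt(2)*sqrt(1))*(7/8) = (-1 + 3*sqrt(2)*1)*(7/8) = (-1 + 3*sqrt(2))*(7/8) = -7/8 + 21*sqrt(2)/8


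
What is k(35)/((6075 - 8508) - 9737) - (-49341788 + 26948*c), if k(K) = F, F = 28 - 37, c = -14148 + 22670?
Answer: -2194361357551/12170 ≈ -1.8031e+8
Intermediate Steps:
c = 8522
F = -9
k(K) = -9
k(35)/((6075 - 8508) - 9737) - (-49341788 + 26948*c) = -9/((6075 - 8508) - 9737) - 26948/(1/(-1831 + 8522)) = -9/(-2433 - 9737) - 26948/(1/6691) = -9/(-12170) - 26948/1/6691 = -9*(-1/12170) - 26948*6691 = 9/12170 - 180309068 = -2194361357551/12170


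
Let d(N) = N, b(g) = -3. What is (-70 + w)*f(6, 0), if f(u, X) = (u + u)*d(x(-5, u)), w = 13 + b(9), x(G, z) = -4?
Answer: 2880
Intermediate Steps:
w = 10 (w = 13 - 3 = 10)
f(u, X) = -8*u (f(u, X) = (u + u)*(-4) = (2*u)*(-4) = -8*u)
(-70 + w)*f(6, 0) = (-70 + 10)*(-8*6) = -60*(-48) = 2880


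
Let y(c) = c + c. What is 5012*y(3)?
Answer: 30072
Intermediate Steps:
y(c) = 2*c
5012*y(3) = 5012*(2*3) = 5012*6 = 30072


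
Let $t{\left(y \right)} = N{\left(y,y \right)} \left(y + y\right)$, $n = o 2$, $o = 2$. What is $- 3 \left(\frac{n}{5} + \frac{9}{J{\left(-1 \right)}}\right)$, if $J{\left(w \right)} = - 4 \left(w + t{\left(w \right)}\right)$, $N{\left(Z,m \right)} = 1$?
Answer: $- \frac{93}{20} \approx -4.65$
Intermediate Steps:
$n = 4$ ($n = 2 \cdot 2 = 4$)
$t{\left(y \right)} = 2 y$ ($t{\left(y \right)} = 1 \left(y + y\right) = 1 \cdot 2 y = 2 y$)
$J{\left(w \right)} = - 12 w$ ($J{\left(w \right)} = - 4 \left(w + 2 w\right) = - 4 \cdot 3 w = - 12 w$)
$- 3 \left(\frac{n}{5} + \frac{9}{J{\left(-1 \right)}}\right) = - 3 \left(\frac{4}{5} + \frac{9}{\left(-12\right) \left(-1\right)}\right) = - 3 \left(4 \cdot \frac{1}{5} + \frac{9}{12}\right) = - 3 \left(\frac{4}{5} + 9 \cdot \frac{1}{12}\right) = - 3 \left(\frac{4}{5} + \frac{3}{4}\right) = \left(-3\right) \frac{31}{20} = - \frac{93}{20}$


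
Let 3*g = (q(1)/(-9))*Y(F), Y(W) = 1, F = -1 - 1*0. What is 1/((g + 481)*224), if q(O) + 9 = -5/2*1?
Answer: 27/2911664 ≈ 9.2730e-6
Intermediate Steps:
q(O) = -23/2 (q(O) = -9 - 5/2*1 = -9 - 5/2 = -23/2)
F = -1 (F = -1 + 0 = -1)
g = 23/54 (g = (-23/2/(-9)*1)/3 = (-23/2*(-⅑)*1)/3 = ((23/18)*1)/3 = (⅓)*(23/18) = 23/54 ≈ 0.42593)
1/((g + 481)*224) = 1/((23/54 + 481)*224) = (1/224)/(25997/54) = (54/25997)*(1/224) = 27/2911664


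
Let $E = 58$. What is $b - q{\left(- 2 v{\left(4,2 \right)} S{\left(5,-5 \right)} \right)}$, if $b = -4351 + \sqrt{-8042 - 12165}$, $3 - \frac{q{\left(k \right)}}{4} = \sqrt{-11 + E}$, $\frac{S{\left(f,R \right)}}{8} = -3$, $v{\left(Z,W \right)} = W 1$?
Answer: $-4363 + 4 \sqrt{47} + 11 i \sqrt{167} \approx -4335.6 + 142.15 i$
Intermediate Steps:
$v{\left(Z,W \right)} = W$
$S{\left(f,R \right)} = -24$ ($S{\left(f,R \right)} = 8 \left(-3\right) = -24$)
$q{\left(k \right)} = 12 - 4 \sqrt{47}$ ($q{\left(k \right)} = 12 - 4 \sqrt{-11 + 58} = 12 - 4 \sqrt{47}$)
$b = -4351 + 11 i \sqrt{167}$ ($b = -4351 + \sqrt{-20207} = -4351 + 11 i \sqrt{167} \approx -4351.0 + 142.15 i$)
$b - q{\left(- 2 v{\left(4,2 \right)} S{\left(5,-5 \right)} \right)} = \left(-4351 + 11 i \sqrt{167}\right) - \left(12 - 4 \sqrt{47}\right) = -4363 + 4 \sqrt{47} + 11 i \sqrt{167}$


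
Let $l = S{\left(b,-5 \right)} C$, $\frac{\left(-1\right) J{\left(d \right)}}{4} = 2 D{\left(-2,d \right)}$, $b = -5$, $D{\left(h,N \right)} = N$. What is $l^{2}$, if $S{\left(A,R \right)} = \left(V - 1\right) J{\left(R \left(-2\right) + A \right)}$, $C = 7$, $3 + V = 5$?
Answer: $78400$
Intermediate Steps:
$V = 2$ ($V = -3 + 5 = 2$)
$J{\left(d \right)} = - 8 d$ ($J{\left(d \right)} = - 4 \cdot 2 d = - 8 d$)
$S{\left(A,R \right)} = - 8 A + 16 R$ ($S{\left(A,R \right)} = \left(2 - 1\right) \left(- 8 \left(R \left(-2\right) + A\right)\right) = 1 \left(- 8 \left(- 2 R + A\right)\right) = 1 \left(- 8 \left(A - 2 R\right)\right) = 1 \left(- 8 A + 16 R\right) = - 8 A + 16 R$)
$l = -280$ ($l = \left(\left(-8\right) \left(-5\right) + 16 \left(-5\right)\right) 7 = \left(40 - 80\right) 7 = \left(-40\right) 7 = -280$)
$l^{2} = \left(-280\right)^{2} = 78400$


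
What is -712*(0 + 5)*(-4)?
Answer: 14240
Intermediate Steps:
-712*(0 + 5)*(-4) = -3560*(-4) = -712*(-20) = 14240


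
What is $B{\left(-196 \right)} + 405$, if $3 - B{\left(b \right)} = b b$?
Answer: $-38008$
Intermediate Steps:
$B{\left(b \right)} = 3 - b^{2}$ ($B{\left(b \right)} = 3 - b b = 3 - b^{2}$)
$B{\left(-196 \right)} + 405 = \left(3 - \left(-196\right)^{2}\right) + 405 = \left(3 - 38416\right) + 405 = -38413 + 405 = -38008$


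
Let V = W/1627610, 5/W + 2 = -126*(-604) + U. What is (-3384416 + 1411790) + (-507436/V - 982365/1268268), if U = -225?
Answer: -5298605083525490327815/422756 ≈ -1.2533e+16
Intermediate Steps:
W = 5/75877 (W = 5/(-2 + (-126*(-604) - 225)) = 5/(-2 + (76104 - 225)) = 5/(-2 + 75879) = 5/75877 ≈ 6.5896e-5)
V = 1/24699632794 (V = (5/75877)/1627610 = (5/75877)*(1/1627610) = 1/24699632794 ≈ 4.0486e-11)
(-3384416 + 1411790) + (-507436/V - 982365/1268268) = (-3384416 + 1411790) + (-507436/1/24699632794 - 982365/1268268) = -1972626 + (-507436*24699632794 - 982365*1/1268268) = -1972626 + (-12533482866456184 - 327455/422756) = -1972626 - 5298605082691550850559/422756 = -5298605083525490327815/422756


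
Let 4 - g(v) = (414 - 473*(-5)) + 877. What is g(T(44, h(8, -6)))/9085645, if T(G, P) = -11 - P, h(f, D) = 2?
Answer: -3652/9085645 ≈ -0.00040195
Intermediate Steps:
g(v) = -3652 (g(v) = 4 - ((414 - 473*(-5)) + 877) = 4 - ((414 + 2365) + 877) = 4 - (2779 + 877) = 4 - 1*3656 = 4 - 3656 = -3652)
g(T(44, h(8, -6)))/9085645 = -3652/9085645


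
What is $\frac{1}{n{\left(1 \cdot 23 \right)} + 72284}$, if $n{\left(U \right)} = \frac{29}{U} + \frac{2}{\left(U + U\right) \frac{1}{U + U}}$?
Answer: $\frac{23}{1662607} \approx 1.3834 \cdot 10^{-5}$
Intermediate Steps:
$n{\left(U \right)} = 2 + \frac{29}{U}$ ($n{\left(U \right)} = \frac{29}{U} + \frac{2}{2 U \frac{1}{2 U}} = \frac{29}{U} + \frac{2}{1} = \frac{29}{U} + 2 \cdot 1 = \frac{29}{U} + 2 = 2 + \frac{29}{U}$)
$\frac{1}{n{\left(1 \cdot 23 \right)} + 72284} = \frac{1}{\left(2 + \frac{29}{1 \cdot 23}\right) + 72284} = \frac{1}{\left(2 + \frac{29}{23}\right) + 72284} = \frac{1}{\frac{75}{23} + 72284} = \frac{1}{\frac{1662607}{23}} = \frac{23}{1662607}$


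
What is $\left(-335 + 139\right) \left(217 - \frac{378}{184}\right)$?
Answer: $- \frac{968975}{23} \approx -42129.0$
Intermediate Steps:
$\left(-335 + 139\right) \left(217 - \frac{378}{184}\right) = - 196 \left(217 - \frac{189}{92}\right) = \left(-196\right) \frac{19775}{92} = - \frac{968975}{23}$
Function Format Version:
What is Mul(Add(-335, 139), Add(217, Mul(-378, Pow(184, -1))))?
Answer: Rational(-968975, 23) ≈ -42129.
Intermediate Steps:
Mul(Add(-335, 139), Add(217, Mul(-378, Pow(184, -1)))) = Mul(-196, Add(217, Mul(-378, Rational(1, 184)))) = Mul(-196, Add(217, Rational(-189, 92))) = Mul(-196, Rational(19775, 92)) = Rational(-968975, 23)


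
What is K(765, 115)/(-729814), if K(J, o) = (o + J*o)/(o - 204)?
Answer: 44045/32476723 ≈ 0.0013562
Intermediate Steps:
K(J, o) = (o + J*o)/(-204 + o)
K(765, 115)/(-729814) = (115*(1 + 765)/(-204 + 115))/(-729814) = (115*766/(-89))*(-1/729814) = (115*(-1/89)*766)*(-1/729814) = -88090/89*(-1/729814) = 44045/32476723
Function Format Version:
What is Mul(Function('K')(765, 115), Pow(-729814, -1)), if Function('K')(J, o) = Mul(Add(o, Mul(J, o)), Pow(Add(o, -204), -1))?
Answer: Rational(44045, 32476723) ≈ 0.0013562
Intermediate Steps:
Function('K')(J, o) = Mul(Pow(Add(-204, o), -1), Add(o, Mul(J, o))) (Function('K')(J, o) = Mul(Add(o, Mul(J, o)), Pow(Add(-204, o), -1)) = Mul(Pow(Add(-204, o), -1), Add(o, Mul(J, o))))
Mul(Function('K')(765, 115), Pow(-729814, -1)) = Mul(Mul(115, Pow(Add(-204, 115), -1), Add(1, 765)), Pow(-729814, -1)) = Mul(Mul(115, Pow(-89, -1), 766), Rational(-1, 729814)) = Mul(Mul(115, Rational(-1, 89), 766), Rational(-1, 729814)) = Mul(Rational(-88090, 89), Rational(-1, 729814)) = Rational(44045, 32476723)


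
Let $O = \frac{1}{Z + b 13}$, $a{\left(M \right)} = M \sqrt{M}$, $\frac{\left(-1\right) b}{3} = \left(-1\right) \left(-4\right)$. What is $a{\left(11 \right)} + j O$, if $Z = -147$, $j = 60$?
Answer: $- \frac{20}{101} + 11 \sqrt{11} \approx 36.285$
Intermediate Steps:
$b = -12$ ($b = - 3 \left(\left(-1\right) \left(-4\right)\right) = \left(-3\right) 4 = -12$)
$a{\left(M \right)} = M^{\frac{3}{2}}$
$O = - \frac{1}{303}$ ($O = \frac{1}{-147 - 156} = \frac{1}{-303} = - \frac{1}{303} \approx -0.0033003$)
$a{\left(11 \right)} + j O = 11^{\frac{3}{2}} + 60 \left(- \frac{1}{303}\right) = 11 \sqrt{11} - \frac{20}{101} = - \frac{20}{101} + 11 \sqrt{11}$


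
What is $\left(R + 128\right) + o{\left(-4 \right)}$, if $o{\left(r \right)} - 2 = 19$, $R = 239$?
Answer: $388$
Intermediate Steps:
$o{\left(r \right)} = 21$ ($o{\left(r \right)} = 2 + 19 = 21$)
$\left(R + 128\right) + o{\left(-4 \right)} = \left(239 + 128\right) + 21 = 367 + 21 = 388$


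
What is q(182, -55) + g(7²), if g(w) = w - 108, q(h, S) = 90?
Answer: 31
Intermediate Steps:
g(w) = -108 + w
q(182, -55) + g(7²) = 90 + (-108 + 7²) = 90 + (-108 + 49) = 90 - 59 = 31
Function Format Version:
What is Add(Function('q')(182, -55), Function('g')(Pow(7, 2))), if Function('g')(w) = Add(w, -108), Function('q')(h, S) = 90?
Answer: 31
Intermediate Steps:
Function('g')(w) = Add(-108, w)
Add(Function('q')(182, -55), Function('g')(Pow(7, 2))) = Add(90, Add(-108, Pow(7, 2))) = Add(90, Add(-108, 49)) = Add(90, -59) = 31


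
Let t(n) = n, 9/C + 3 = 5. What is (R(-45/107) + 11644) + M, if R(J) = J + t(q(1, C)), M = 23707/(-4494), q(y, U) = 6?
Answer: 52329503/4494 ≈ 11644.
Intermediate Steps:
C = 9/2 (C = 9/(-3 + 5) = 9/2 ≈ 4.5000)
M = -23707/4494 (M = 23707*(-1/4494) = -23707/4494 ≈ -5.2753)
R(J) = 6 + J (R(J) = J + 6 = 6 + J)
(R(-45/107) + 11644) + M = ((6 - 45/107) + 11644) - 23707/4494 = (597/107 + 11644) - 23707/4494 = 1246505/107 - 23707/4494 = 52329503/4494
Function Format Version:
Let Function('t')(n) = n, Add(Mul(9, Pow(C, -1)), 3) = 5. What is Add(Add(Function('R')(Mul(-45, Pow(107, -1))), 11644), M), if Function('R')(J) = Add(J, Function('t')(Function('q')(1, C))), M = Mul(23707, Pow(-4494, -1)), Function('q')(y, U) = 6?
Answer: Rational(52329503, 4494) ≈ 11644.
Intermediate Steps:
C = Rational(9, 2) (C = Mul(9, Pow(Add(-3, 5), -1)) = Mul(9, Pow(2, -1)) = Mul(9, Rational(1, 2)) = Rational(9, 2) ≈ 4.5000)
M = Rational(-23707, 4494) (M = Mul(23707, Rational(-1, 4494)) = Rational(-23707, 4494) ≈ -5.2753)
Function('R')(J) = Add(6, J) (Function('R')(J) = Add(J, 6) = Add(6, J))
Add(Add(Function('R')(Mul(-45, Pow(107, -1))), 11644), M) = Add(Add(Add(6, Mul(-45, Pow(107, -1))), 11644), Rational(-23707, 4494)) = Add(Add(Add(6, Mul(-45, Rational(1, 107))), 11644), Rational(-23707, 4494)) = Add(Add(Add(6, Rational(-45, 107)), 11644), Rational(-23707, 4494)) = Add(Add(Rational(597, 107), 11644), Rational(-23707, 4494)) = Add(Rational(1246505, 107), Rational(-23707, 4494)) = Rational(52329503, 4494)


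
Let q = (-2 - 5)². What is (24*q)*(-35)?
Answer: -41160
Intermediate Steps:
q = 49 (q = (-7)² = 49)
(24*q)*(-35) = (24*49)*(-35) = 1176*(-35) = -41160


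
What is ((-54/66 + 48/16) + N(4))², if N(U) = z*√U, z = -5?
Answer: 7396/121 ≈ 61.124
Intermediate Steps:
N(U) = -5*√U
((-54/66 + 48/16) + N(4))² = ((-54/66 + 48/16) - 5*√4)² = ((-54*1/66 + 48*(1/16)) - 5*2)² = ((-9/11 + 3) - 10)² = (24/11 - 10)² = (-86/11)² = 7396/121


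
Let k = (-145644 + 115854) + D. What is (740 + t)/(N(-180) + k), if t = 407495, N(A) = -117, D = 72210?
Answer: 408235/42303 ≈ 9.6503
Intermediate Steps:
k = 42420 (k = (-145644 + 115854) + 72210 = -29790 + 72210 = 42420)
(740 + t)/(N(-180) + k) = (740 + 407495)/(-117 + 42420) = 408235/42303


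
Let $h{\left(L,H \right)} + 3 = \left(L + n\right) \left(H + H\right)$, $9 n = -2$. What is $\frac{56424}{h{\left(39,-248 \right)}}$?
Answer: $- \frac{507816}{173131} \approx -2.9331$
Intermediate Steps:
$n = - \frac{2}{9}$ ($n = \frac{1}{9} \left(-2\right) = - \frac{2}{9} \approx -0.22222$)
$h{\left(L,H \right)} = -3 + 2 H \left(- \frac{2}{9} + L\right)$ ($h{\left(L,H \right)} = -3 + \left(L - \frac{2}{9}\right) \left(H + H\right) = -3 + \left(- \frac{2}{9} + L\right) 2 H = -3 + 2 H \left(- \frac{2}{9} + L\right)$)
$\frac{56424}{h{\left(39,-248 \right)}} = \frac{56424}{-3 - - \frac{992}{9} + 2 \left(-248\right) 39} = \frac{56424}{-3 + \frac{992}{9} - 19344} = \frac{56424}{- \frac{173131}{9}} = 56424 \left(- \frac{9}{173131}\right) = - \frac{507816}{173131}$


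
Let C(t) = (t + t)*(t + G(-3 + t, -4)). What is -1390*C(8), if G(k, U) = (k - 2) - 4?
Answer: -155680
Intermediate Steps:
G(k, U) = -6 + k (G(k, U) = (-2 + k) - 4 = -6 + k)
C(t) = 2*t*(-9 + 2*t) (C(t) = (t + t)*(t + (-6 + (-3 + t))) = (2*t)*(t + (-9 + t)) = (2*t)*(-9 + 2*t) = 2*t*(-9 + 2*t))
-1390*C(8) = -2780*8*(-9 + 2*8) = -2780*8*(-9 + 16) = -2780*8*7 = -1390*112 = -155680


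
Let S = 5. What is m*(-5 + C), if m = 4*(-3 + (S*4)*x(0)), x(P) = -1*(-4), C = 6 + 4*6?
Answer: 7700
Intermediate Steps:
C = 30 (C = 6 + 24 = 30)
x(P) = 4
m = 308 (m = 4*(-3 + (5*4)*4) = 4*(-3 + 20*4) = 4*(-3 + 80) = 4*77 = 308)
m*(-5 + C) = 308*(-5 + 30) = 308*25 = 7700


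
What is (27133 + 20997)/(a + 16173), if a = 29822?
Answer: 9626/9199 ≈ 1.0464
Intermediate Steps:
(27133 + 20997)/(a + 16173) = (27133 + 20997)/(29822 + 16173) = 48130/45995 = 48130*(1/45995) = 9626/9199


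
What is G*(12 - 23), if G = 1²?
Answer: -11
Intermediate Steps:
G = 1
G*(12 - 23) = 1*(12 - 23) = 1*(-11) = -11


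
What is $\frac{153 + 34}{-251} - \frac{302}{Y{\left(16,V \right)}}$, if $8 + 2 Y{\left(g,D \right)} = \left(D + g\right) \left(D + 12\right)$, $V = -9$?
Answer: $- \frac{154035}{3263} \approx -47.207$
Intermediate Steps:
$Y{\left(g,D \right)} = -4 + \frac{\left(12 + D\right) \left(D + g\right)}{2}$ ($Y{\left(g,D \right)} = -4 + \frac{\left(D + g\right) \left(D + 12\right)}{2} = -4 + \frac{\left(D + g\right) \left(12 + D\right)}{2} = -4 + \frac{\left(12 + D\right) \left(D + g\right)}{2}$)
$\frac{153 + 34}{-251} - \frac{302}{Y{\left(16,V \right)}} = \frac{153 + 34}{-251} - \frac{302}{-4 + \frac{\left(-9\right)^{2}}{2} + 6 \left(-9\right) + 6 \cdot 16 + \frac{1}{2} \left(-9\right) 16} = 187 \left(- \frac{1}{251}\right) - \frac{302}{-4 + \frac{1}{2} \cdot 81 - 54 + 96 - 72} = - \frac{187}{251} - \frac{302}{-4 + \frac{81}{2} - 54 + 96 - 72} = - \frac{187}{251} - \frac{302}{\frac{13}{2}} = - \frac{187}{251} - \frac{604}{13} = - \frac{154035}{3263}$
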